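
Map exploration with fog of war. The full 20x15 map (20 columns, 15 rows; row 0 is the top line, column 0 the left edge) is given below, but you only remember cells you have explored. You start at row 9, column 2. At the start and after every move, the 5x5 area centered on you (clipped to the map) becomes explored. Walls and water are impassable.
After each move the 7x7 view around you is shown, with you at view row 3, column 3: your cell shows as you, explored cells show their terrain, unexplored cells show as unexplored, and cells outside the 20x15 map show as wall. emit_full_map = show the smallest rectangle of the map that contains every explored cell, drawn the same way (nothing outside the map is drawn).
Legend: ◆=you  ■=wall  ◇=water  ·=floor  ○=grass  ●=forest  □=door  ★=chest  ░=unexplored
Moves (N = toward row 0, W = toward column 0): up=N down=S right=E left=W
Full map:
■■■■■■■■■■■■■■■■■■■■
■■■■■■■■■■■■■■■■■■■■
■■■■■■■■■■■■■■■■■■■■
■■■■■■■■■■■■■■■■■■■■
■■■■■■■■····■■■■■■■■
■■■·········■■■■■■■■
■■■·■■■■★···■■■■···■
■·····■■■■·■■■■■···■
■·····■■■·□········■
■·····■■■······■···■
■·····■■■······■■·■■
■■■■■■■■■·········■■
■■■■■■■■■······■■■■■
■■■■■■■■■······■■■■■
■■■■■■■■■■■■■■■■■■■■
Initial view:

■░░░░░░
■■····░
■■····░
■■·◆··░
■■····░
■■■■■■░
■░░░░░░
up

■░░░░░░
■■■■·■░
■■····░
■■·◆··░
■■····░
■■····░
■■■■■■░

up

■░░░░░░
■■■■··░
■■■■·■░
■■·◆··░
■■····░
■■····░
■■····░

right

░░░░░░░
■■■···░
■■■·■■░
■··◆··░
■·····░
■·····░
■····░░

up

░░░░░░░
░■■■■■░
■■■···░
■■■◆■■░
■·····░
■·····░
■·····░

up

░░░░░░░
░■■■■■░
░■■■■■░
■■■◆··░
■■■·■■░
■·····░
■·····░

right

░░░░░░░
■■■■■■░
■■■■■■░
■■·◆··░
■■·■■■░
·····■░
·····░░

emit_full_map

░■■■■■■
░■■■■■■
■■■·◆··
■■■·■■■
■·····■
■·····░
■·····░
■····░░
■■■■■░░

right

░░░░░░░
■■■■■■░
■■■■■■░
■··◆··░
■·■■■■░
····■■░
····░░░

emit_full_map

░■■■■■■■
░■■■■■■■
■■■··◆··
■■■·■■■■
■·····■■
■·····░░
■·····░░
■····░░░
■■■■■░░░


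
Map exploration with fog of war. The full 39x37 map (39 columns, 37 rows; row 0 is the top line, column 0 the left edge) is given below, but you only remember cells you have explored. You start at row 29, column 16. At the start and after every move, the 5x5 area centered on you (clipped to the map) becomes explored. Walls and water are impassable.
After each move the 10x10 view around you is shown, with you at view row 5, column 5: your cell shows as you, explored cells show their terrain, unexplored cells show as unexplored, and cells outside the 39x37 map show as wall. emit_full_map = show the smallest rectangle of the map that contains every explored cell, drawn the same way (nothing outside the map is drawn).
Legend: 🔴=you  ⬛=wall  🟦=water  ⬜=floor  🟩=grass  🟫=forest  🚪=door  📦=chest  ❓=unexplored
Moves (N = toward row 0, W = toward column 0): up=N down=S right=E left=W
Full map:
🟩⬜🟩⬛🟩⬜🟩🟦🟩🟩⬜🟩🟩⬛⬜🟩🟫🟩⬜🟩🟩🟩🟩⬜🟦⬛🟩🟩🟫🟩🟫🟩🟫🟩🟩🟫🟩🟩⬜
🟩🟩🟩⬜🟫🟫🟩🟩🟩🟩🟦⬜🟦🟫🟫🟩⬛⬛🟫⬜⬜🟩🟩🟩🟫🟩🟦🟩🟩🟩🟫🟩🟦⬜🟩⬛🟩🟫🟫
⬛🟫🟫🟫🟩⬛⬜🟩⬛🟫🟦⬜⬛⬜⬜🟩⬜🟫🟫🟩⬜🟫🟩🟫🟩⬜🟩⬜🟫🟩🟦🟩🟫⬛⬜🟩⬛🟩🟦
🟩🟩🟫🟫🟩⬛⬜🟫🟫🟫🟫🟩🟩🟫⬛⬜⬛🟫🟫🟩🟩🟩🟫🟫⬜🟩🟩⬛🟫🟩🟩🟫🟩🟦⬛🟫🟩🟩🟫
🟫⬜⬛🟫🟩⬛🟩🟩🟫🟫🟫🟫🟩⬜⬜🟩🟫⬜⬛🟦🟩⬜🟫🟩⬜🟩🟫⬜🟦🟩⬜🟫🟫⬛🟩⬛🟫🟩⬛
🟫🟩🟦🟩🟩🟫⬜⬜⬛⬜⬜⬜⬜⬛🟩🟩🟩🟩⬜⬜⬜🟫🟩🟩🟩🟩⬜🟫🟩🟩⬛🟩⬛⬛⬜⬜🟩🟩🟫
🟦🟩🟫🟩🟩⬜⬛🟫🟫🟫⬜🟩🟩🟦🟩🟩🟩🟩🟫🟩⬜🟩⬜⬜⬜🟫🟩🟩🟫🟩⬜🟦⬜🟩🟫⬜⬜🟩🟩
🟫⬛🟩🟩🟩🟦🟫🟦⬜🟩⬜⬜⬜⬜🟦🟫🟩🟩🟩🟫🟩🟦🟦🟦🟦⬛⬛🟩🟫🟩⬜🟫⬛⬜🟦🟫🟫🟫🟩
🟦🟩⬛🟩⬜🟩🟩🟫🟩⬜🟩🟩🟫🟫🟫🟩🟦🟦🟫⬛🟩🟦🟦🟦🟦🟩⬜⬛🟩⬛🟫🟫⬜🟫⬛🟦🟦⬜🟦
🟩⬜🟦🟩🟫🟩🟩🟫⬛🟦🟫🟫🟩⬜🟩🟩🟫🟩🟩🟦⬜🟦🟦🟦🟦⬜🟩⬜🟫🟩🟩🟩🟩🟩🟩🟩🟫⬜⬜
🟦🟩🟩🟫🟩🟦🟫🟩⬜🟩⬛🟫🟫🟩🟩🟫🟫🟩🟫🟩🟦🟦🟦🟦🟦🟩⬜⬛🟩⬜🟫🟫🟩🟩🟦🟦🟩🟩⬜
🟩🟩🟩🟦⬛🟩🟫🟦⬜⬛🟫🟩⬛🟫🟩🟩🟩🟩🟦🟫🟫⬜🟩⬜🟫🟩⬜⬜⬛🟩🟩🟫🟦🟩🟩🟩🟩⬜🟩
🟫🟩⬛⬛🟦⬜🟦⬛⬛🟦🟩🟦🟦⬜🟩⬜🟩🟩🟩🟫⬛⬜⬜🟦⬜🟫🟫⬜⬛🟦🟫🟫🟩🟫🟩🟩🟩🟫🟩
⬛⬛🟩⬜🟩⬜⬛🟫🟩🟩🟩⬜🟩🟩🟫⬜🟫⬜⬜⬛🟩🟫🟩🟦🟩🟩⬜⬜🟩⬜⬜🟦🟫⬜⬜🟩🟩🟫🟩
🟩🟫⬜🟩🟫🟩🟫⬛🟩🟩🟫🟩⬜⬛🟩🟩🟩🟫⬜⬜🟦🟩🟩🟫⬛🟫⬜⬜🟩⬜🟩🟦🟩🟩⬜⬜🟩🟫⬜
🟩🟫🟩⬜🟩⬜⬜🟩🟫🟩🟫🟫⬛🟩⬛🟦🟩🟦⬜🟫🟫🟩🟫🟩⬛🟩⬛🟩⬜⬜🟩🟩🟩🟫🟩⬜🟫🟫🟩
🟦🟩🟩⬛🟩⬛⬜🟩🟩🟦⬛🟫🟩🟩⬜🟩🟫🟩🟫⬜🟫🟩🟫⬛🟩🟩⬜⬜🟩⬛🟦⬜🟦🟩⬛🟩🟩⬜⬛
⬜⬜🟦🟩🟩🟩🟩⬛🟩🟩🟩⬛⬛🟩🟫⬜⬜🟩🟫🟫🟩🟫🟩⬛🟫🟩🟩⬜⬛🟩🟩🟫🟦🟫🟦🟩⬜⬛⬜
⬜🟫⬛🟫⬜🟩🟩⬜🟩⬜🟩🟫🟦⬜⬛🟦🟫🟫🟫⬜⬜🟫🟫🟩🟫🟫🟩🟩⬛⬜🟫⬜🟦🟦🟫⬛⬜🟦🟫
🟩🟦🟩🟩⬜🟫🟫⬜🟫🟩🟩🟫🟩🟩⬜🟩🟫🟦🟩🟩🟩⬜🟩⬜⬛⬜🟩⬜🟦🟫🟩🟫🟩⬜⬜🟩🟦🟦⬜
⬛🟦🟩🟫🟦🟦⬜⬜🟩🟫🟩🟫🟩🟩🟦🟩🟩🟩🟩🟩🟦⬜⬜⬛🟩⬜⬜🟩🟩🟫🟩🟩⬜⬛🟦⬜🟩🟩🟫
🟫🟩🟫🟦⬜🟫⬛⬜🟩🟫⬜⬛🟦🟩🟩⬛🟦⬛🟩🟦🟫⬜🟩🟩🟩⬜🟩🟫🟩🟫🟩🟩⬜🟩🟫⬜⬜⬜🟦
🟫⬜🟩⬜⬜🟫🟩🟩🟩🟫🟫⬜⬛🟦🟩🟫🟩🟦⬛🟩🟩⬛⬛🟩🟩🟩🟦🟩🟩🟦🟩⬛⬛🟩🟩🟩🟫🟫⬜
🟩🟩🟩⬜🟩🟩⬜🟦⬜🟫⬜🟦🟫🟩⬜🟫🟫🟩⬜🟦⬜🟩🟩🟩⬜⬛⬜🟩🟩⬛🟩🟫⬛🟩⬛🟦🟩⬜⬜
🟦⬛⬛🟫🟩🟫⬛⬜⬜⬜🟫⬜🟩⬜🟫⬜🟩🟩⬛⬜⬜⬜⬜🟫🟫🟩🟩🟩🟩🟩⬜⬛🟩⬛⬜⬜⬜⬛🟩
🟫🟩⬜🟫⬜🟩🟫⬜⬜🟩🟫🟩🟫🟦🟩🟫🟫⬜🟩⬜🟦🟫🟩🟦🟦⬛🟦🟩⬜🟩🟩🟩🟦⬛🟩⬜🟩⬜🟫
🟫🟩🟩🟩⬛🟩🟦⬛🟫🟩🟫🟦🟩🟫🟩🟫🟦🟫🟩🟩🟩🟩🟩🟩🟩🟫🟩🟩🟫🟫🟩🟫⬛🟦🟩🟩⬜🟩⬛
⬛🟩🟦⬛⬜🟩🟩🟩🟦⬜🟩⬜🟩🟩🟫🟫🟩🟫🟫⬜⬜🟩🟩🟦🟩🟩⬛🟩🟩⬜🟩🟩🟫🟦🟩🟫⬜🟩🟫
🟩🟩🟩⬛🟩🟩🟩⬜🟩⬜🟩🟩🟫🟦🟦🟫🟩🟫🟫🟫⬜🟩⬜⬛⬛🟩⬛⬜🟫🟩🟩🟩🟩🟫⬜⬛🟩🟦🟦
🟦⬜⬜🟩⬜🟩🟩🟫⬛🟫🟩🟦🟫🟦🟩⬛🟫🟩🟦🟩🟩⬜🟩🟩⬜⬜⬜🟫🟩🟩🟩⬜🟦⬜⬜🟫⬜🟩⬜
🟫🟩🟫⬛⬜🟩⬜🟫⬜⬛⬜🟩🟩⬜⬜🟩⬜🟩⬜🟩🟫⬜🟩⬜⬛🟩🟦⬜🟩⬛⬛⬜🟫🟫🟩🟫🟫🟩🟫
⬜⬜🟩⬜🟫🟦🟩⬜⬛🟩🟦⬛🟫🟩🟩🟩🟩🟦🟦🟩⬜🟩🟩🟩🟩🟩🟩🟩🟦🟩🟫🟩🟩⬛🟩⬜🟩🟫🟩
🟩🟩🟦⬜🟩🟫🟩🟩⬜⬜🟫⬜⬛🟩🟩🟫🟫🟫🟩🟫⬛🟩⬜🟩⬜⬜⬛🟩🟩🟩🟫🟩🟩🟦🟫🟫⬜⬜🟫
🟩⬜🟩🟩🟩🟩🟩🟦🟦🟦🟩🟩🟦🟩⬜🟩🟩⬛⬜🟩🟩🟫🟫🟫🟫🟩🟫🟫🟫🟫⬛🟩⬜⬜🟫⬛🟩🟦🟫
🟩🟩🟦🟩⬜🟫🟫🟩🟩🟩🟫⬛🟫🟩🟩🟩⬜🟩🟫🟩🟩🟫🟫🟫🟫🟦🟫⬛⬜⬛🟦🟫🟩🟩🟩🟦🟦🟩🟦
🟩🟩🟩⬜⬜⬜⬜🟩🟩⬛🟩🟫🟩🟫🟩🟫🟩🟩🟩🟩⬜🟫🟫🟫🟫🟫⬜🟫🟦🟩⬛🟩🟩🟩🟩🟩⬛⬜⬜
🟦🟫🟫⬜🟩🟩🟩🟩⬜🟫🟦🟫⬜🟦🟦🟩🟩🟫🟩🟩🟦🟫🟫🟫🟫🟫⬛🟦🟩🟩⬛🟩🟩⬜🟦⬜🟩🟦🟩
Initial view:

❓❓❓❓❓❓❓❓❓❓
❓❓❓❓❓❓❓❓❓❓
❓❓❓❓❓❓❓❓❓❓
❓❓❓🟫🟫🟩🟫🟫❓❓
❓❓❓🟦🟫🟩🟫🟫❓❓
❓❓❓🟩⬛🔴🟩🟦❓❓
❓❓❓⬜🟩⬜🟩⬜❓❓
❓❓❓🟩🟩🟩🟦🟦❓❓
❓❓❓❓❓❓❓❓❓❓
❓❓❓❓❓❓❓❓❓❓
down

❓❓❓❓❓❓❓❓❓❓
❓❓❓❓❓❓❓❓❓❓
❓❓❓🟫🟫🟩🟫🟫❓❓
❓❓❓🟦🟫🟩🟫🟫❓❓
❓❓❓🟩⬛🟫🟩🟦❓❓
❓❓❓⬜🟩🔴🟩⬜❓❓
❓❓❓🟩🟩🟩🟦🟦❓❓
❓❓❓🟩🟫🟫🟫🟩❓❓
❓❓❓❓❓❓❓❓❓❓
❓❓❓❓❓❓❓❓❓❓

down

❓❓❓❓❓❓❓❓❓❓
❓❓❓🟫🟫🟩🟫🟫❓❓
❓❓❓🟦🟫🟩🟫🟫❓❓
❓❓❓🟩⬛🟫🟩🟦❓❓
❓❓❓⬜🟩⬜🟩⬜❓❓
❓❓❓🟩🟩🔴🟦🟦❓❓
❓❓❓🟩🟫🟫🟫🟩❓❓
❓❓❓⬜🟩🟩⬛⬜❓❓
❓❓❓❓❓❓❓❓❓❓
❓❓❓❓❓❓❓❓❓❓

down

❓❓❓🟫🟫🟩🟫🟫❓❓
❓❓❓🟦🟫🟩🟫🟫❓❓
❓❓❓🟩⬛🟫🟩🟦❓❓
❓❓❓⬜🟩⬜🟩⬜❓❓
❓❓❓🟩🟩🟩🟦🟦❓❓
❓❓❓🟩🟫🔴🟫🟩❓❓
❓❓❓⬜🟩🟩⬛⬜❓❓
❓❓❓🟩🟩⬜🟩🟫❓❓
❓❓❓❓❓❓❓❓❓❓
❓❓❓❓❓❓❓❓❓❓

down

❓❓❓🟦🟫🟩🟫🟫❓❓
❓❓❓🟩⬛🟫🟩🟦❓❓
❓❓❓⬜🟩⬜🟩⬜❓❓
❓❓❓🟩🟩🟩🟦🟦❓❓
❓❓❓🟩🟫🟫🟫🟩❓❓
❓❓❓⬜🟩🔴⬛⬜❓❓
❓❓❓🟩🟩⬜🟩🟫❓❓
❓❓❓🟩🟫🟩🟩🟩❓❓
❓❓❓❓❓❓❓❓❓❓
⬛⬛⬛⬛⬛⬛⬛⬛⬛⬛

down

❓❓❓🟩⬛🟫🟩🟦❓❓
❓❓❓⬜🟩⬜🟩⬜❓❓
❓❓❓🟩🟩🟩🟦🟦❓❓
❓❓❓🟩🟫🟫🟫🟩❓❓
❓❓❓⬜🟩🟩⬛⬜❓❓
❓❓❓🟩🟩🔴🟩🟫❓❓
❓❓❓🟩🟫🟩🟩🟩❓❓
❓❓❓🟦🟩🟩🟫🟩❓❓
⬛⬛⬛⬛⬛⬛⬛⬛⬛⬛
⬛⬛⬛⬛⬛⬛⬛⬛⬛⬛

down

❓❓❓⬜🟩⬜🟩⬜❓❓
❓❓❓🟩🟩🟩🟦🟦❓❓
❓❓❓🟩🟫🟫🟫🟩❓❓
❓❓❓⬜🟩🟩⬛⬜❓❓
❓❓❓🟩🟩⬜🟩🟫❓❓
❓❓❓🟩🟫🔴🟩🟩❓❓
❓❓❓🟦🟩🟩🟫🟩❓❓
⬛⬛⬛⬛⬛⬛⬛⬛⬛⬛
⬛⬛⬛⬛⬛⬛⬛⬛⬛⬛
⬛⬛⬛⬛⬛⬛⬛⬛⬛⬛

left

❓❓❓❓⬜🟩⬜🟩⬜❓
❓❓❓❓🟩🟩🟩🟦🟦❓
❓❓❓❓🟩🟫🟫🟫🟩❓
❓❓❓🟩⬜🟩🟩⬛⬜❓
❓❓❓🟩🟩🟩⬜🟩🟫❓
❓❓❓🟫🟩🔴🟩🟩🟩❓
❓❓❓🟦🟦🟩🟩🟫🟩❓
⬛⬛⬛⬛⬛⬛⬛⬛⬛⬛
⬛⬛⬛⬛⬛⬛⬛⬛⬛⬛
⬛⬛⬛⬛⬛⬛⬛⬛⬛⬛

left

❓❓❓❓❓⬜🟩⬜🟩⬜
❓❓❓❓❓🟩🟩🟩🟦🟦
❓❓❓❓❓🟩🟫🟫🟫🟩
❓❓❓🟦🟩⬜🟩🟩⬛⬜
❓❓❓🟫🟩🟩🟩⬜🟩🟫
❓❓❓🟩🟫🔴🟫🟩🟩🟩
❓❓❓⬜🟦🟦🟩🟩🟫🟩
⬛⬛⬛⬛⬛⬛⬛⬛⬛⬛
⬛⬛⬛⬛⬛⬛⬛⬛⬛⬛
⬛⬛⬛⬛⬛⬛⬛⬛⬛⬛

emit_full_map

❓❓🟫🟫🟩🟫🟫
❓❓🟦🟫🟩🟫🟫
❓❓🟩⬛🟫🟩🟦
❓❓⬜🟩⬜🟩⬜
❓❓🟩🟩🟩🟦🟦
❓❓🟩🟫🟫🟫🟩
🟦🟩⬜🟩🟩⬛⬜
🟫🟩🟩🟩⬜🟩🟫
🟩🟫🔴🟫🟩🟩🟩
⬜🟦🟦🟩🟩🟫🟩

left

❓❓❓❓❓❓⬜🟩⬜🟩
❓❓❓❓❓❓🟩🟩🟩🟦
❓❓❓❓❓❓🟩🟫🟫🟫
❓❓❓🟩🟦🟩⬜🟩🟩⬛
❓❓❓⬛🟫🟩🟩🟩⬜🟩
❓❓❓🟫🟩🔴🟩🟫🟩🟩
❓❓❓🟫⬜🟦🟦🟩🟩🟫
⬛⬛⬛⬛⬛⬛⬛⬛⬛⬛
⬛⬛⬛⬛⬛⬛⬛⬛⬛⬛
⬛⬛⬛⬛⬛⬛⬛⬛⬛⬛

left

❓❓❓❓❓❓❓⬜🟩⬜
❓❓❓❓❓❓❓🟩🟩🟩
❓❓❓❓❓❓❓🟩🟫🟫
❓❓❓🟩🟩🟦🟩⬜🟩🟩
❓❓❓🟫⬛🟫🟩🟩🟩⬜
❓❓❓🟩🟫🔴🟫🟩🟫🟩
❓❓❓🟦🟫⬜🟦🟦🟩🟩
⬛⬛⬛⬛⬛⬛⬛⬛⬛⬛
⬛⬛⬛⬛⬛⬛⬛⬛⬛⬛
⬛⬛⬛⬛⬛⬛⬛⬛⬛⬛

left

❓❓❓❓❓❓❓❓⬜🟩
❓❓❓❓❓❓❓❓🟩🟩
❓❓❓❓❓❓❓❓🟩🟫
❓❓❓🟦🟩🟩🟦🟩⬜🟩
❓❓❓🟩🟫⬛🟫🟩🟩🟩
❓❓❓⬛🟩🔴🟩🟫🟩🟫
❓❓❓🟫🟦🟫⬜🟦🟦🟩
⬛⬛⬛⬛⬛⬛⬛⬛⬛⬛
⬛⬛⬛⬛⬛⬛⬛⬛⬛⬛
⬛⬛⬛⬛⬛⬛⬛⬛⬛⬛

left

❓❓❓❓❓❓❓❓❓⬜
❓❓❓❓❓❓❓❓❓🟩
❓❓❓❓❓❓❓❓❓🟩
❓❓❓🟦🟦🟩🟩🟦🟩⬜
❓❓❓🟩🟩🟫⬛🟫🟩🟩
❓❓❓🟩⬛🔴🟫🟩🟫🟩
❓❓❓⬜🟫🟦🟫⬜🟦🟦
⬛⬛⬛⬛⬛⬛⬛⬛⬛⬛
⬛⬛⬛⬛⬛⬛⬛⬛⬛⬛
⬛⬛⬛⬛⬛⬛⬛⬛⬛⬛

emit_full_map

❓❓❓❓❓❓🟫🟫🟩🟫🟫
❓❓❓❓❓❓🟦🟫🟩🟫🟫
❓❓❓❓❓❓🟩⬛🟫🟩🟦
❓❓❓❓❓❓⬜🟩⬜🟩⬜
❓❓❓❓❓❓🟩🟩🟩🟦🟦
❓❓❓❓❓❓🟩🟫🟫🟫🟩
🟦🟦🟩🟩🟦🟩⬜🟩🟩⬛⬜
🟩🟩🟫⬛🟫🟩🟩🟩⬜🟩🟫
🟩⬛🔴🟫🟩🟫🟩🟫🟩🟩🟩
⬜🟫🟦🟫⬜🟦🟦🟩🟩🟫🟩

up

❓❓❓❓❓❓❓❓❓🟩
❓❓❓❓❓❓❓❓❓⬜
❓❓❓❓❓❓❓❓❓🟩
❓❓❓⬜⬜🟫⬜⬛❓🟩
❓❓❓🟦🟦🟩🟩🟦🟩⬜
❓❓❓🟩🟩🔴⬛🟫🟩🟩
❓❓❓🟩⬛🟩🟫🟩🟫🟩
❓❓❓⬜🟫🟦🟫⬜🟦🟦
⬛⬛⬛⬛⬛⬛⬛⬛⬛⬛
⬛⬛⬛⬛⬛⬛⬛⬛⬛⬛

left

❓❓❓❓❓❓❓❓❓❓
❓❓❓❓❓❓❓❓❓❓
❓❓❓❓❓❓❓❓❓❓
❓❓❓🟩⬜⬜🟫⬜⬛❓
❓❓❓🟦🟦🟦🟩🟩🟦🟩
❓❓❓🟩🟩🔴🟫⬛🟫🟩
❓❓❓🟩🟩⬛🟩🟫🟩🟫
❓❓❓🟩⬜🟫🟦🟫⬜🟦
⬛⬛⬛⬛⬛⬛⬛⬛⬛⬛
⬛⬛⬛⬛⬛⬛⬛⬛⬛⬛

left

❓❓❓❓❓❓❓❓❓❓
❓❓❓❓❓❓❓❓❓❓
❓❓❓❓❓❓❓❓❓❓
❓❓❓🟩🟩⬜⬜🟫⬜⬛
❓❓❓🟩🟦🟦🟦🟩🟩🟦
❓❓❓🟫🟩🔴🟩🟫⬛🟫
❓❓❓⬜🟩🟩⬛🟩🟫🟩
❓❓❓🟩🟩⬜🟫🟦🟫⬜
⬛⬛⬛⬛⬛⬛⬛⬛⬛⬛
⬛⬛⬛⬛⬛⬛⬛⬛⬛⬛

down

❓❓❓❓❓❓❓❓❓❓
❓❓❓❓❓❓❓❓❓❓
❓❓❓🟩🟩⬜⬜🟫⬜⬛
❓❓❓🟩🟦🟦🟦🟩🟩🟦
❓❓❓🟫🟩🟩🟩🟫⬛🟫
❓❓❓⬜🟩🔴⬛🟩🟫🟩
❓❓❓🟩🟩⬜🟫🟦🟫⬜
⬛⬛⬛⬛⬛⬛⬛⬛⬛⬛
⬛⬛⬛⬛⬛⬛⬛⬛⬛⬛
⬛⬛⬛⬛⬛⬛⬛⬛⬛⬛

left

❓❓❓❓❓❓❓❓❓❓
❓❓❓❓❓❓❓❓❓❓
❓❓❓❓🟩🟩⬜⬜🟫⬜
❓❓❓🟩🟩🟦🟦🟦🟩🟩
❓❓❓🟫🟫🟩🟩🟩🟫⬛
❓❓❓⬜⬜🔴🟩⬛🟩🟫
❓❓❓🟩🟩🟩⬜🟫🟦🟫
⬛⬛⬛⬛⬛⬛⬛⬛⬛⬛
⬛⬛⬛⬛⬛⬛⬛⬛⬛⬛
⬛⬛⬛⬛⬛⬛⬛⬛⬛⬛

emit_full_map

❓❓❓❓❓❓❓❓❓🟫🟫🟩🟫🟫
❓❓❓❓❓❓❓❓❓🟦🟫🟩🟫🟫
❓❓❓❓❓❓❓❓❓🟩⬛🟫🟩🟦
❓❓❓❓❓❓❓❓❓⬜🟩⬜🟩⬜
❓❓❓❓❓❓❓❓❓🟩🟩🟩🟦🟦
❓🟩🟩⬜⬜🟫⬜⬛❓🟩🟫🟫🟫🟩
🟩🟩🟦🟦🟦🟩🟩🟦🟩⬜🟩🟩⬛⬜
🟫🟫🟩🟩🟩🟫⬛🟫🟩🟩🟩⬜🟩🟫
⬜⬜🔴🟩⬛🟩🟫🟩🟫🟩🟫🟩🟩🟩
🟩🟩🟩⬜🟫🟦🟫⬜🟦🟦🟩🟩🟫🟩

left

❓❓❓❓❓❓❓❓❓❓
❓❓❓❓❓❓❓❓❓❓
❓❓❓❓❓🟩🟩⬜⬜🟫
❓❓❓🟩🟩🟩🟦🟦🟦🟩
❓❓❓⬜🟫🟫🟩🟩🟩🟫
❓❓❓⬜⬜🔴🟩🟩⬛🟩
❓❓❓🟩🟩🟩🟩⬜🟫🟦
⬛⬛⬛⬛⬛⬛⬛⬛⬛⬛
⬛⬛⬛⬛⬛⬛⬛⬛⬛⬛
⬛⬛⬛⬛⬛⬛⬛⬛⬛⬛

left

❓❓❓❓❓❓❓❓❓❓
❓❓❓❓❓❓❓❓❓❓
❓❓❓❓❓❓🟩🟩⬜⬜
❓❓❓🟩🟩🟩🟩🟦🟦🟦
❓❓❓🟩⬜🟫🟫🟩🟩🟩
❓❓❓⬜⬜🔴⬜🟩🟩⬛
❓❓❓⬜🟩🟩🟩🟩⬜🟫
⬛⬛⬛⬛⬛⬛⬛⬛⬛⬛
⬛⬛⬛⬛⬛⬛⬛⬛⬛⬛
⬛⬛⬛⬛⬛⬛⬛⬛⬛⬛

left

⬛❓❓❓❓❓❓❓❓❓
⬛❓❓❓❓❓❓❓❓❓
⬛❓❓❓❓❓❓🟩🟩⬜
⬛❓❓🟩🟩🟩🟩🟩🟦🟦
⬛❓❓🟦🟩⬜🟫🟫🟩🟩
⬛❓❓🟩⬜🔴⬜⬜🟩🟩
⬛❓❓🟫⬜🟩🟩🟩🟩⬜
⬛⬛⬛⬛⬛⬛⬛⬛⬛⬛
⬛⬛⬛⬛⬛⬛⬛⬛⬛⬛
⬛⬛⬛⬛⬛⬛⬛⬛⬛⬛

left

⬛⬛❓❓❓❓❓❓❓❓
⬛⬛❓❓❓❓❓❓❓❓
⬛⬛❓❓❓❓❓❓🟩🟩
⬛⬛❓⬜🟩🟩🟩🟩🟩🟦
⬛⬛❓🟩🟦🟩⬜🟫🟫🟩
⬛⬛❓🟩🟩🔴⬜⬜⬜🟩
⬛⬛❓🟫🟫⬜🟩🟩🟩🟩
⬛⬛⬛⬛⬛⬛⬛⬛⬛⬛
⬛⬛⬛⬛⬛⬛⬛⬛⬛⬛
⬛⬛⬛⬛⬛⬛⬛⬛⬛⬛

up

⬛⬛❓❓❓❓❓❓❓❓
⬛⬛❓❓❓❓❓❓❓❓
⬛⬛❓❓❓❓❓❓❓❓
⬛⬛❓🟩🟦⬜🟩🟫🟩🟩
⬛⬛❓⬜🟩🟩🟩🟩🟩🟦
⬛⬛❓🟩🟦🔴⬜🟫🟫🟩
⬛⬛❓🟩🟩⬜⬜⬜⬜🟩
⬛⬛❓🟫🟫⬜🟩🟩🟩🟩
⬛⬛⬛⬛⬛⬛⬛⬛⬛⬛
⬛⬛⬛⬛⬛⬛⬛⬛⬛⬛

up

⬛⬛❓❓❓❓❓❓❓❓
⬛⬛❓❓❓❓❓❓❓❓
⬛⬛❓❓❓❓❓❓❓❓
⬛⬛❓⬜🟩⬜🟫🟦❓❓
⬛⬛❓🟩🟦⬜🟩🟫🟩🟩
⬛⬛❓⬜🟩🔴🟩🟩🟩🟦
⬛⬛❓🟩🟦🟩⬜🟫🟫🟩
⬛⬛❓🟩🟩⬜⬜⬜⬜🟩
⬛⬛❓🟫🟫⬜🟩🟩🟩🟩
⬛⬛⬛⬛⬛⬛⬛⬛⬛⬛

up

⬛⬛❓❓❓❓❓❓❓❓
⬛⬛❓❓❓❓❓❓❓❓
⬛⬛❓❓❓❓❓❓❓❓
⬛⬛❓🟩🟫⬛⬜🟩❓❓
⬛⬛❓⬜🟩⬜🟫🟦❓❓
⬛⬛❓🟩🟦🔴🟩🟫🟩🟩
⬛⬛❓⬜🟩🟩🟩🟩🟩🟦
⬛⬛❓🟩🟦🟩⬜🟫🟫🟩
⬛⬛❓🟩🟩⬜⬜⬜⬜🟩
⬛⬛❓🟫🟫⬜🟩🟩🟩🟩

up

⬛⬛❓❓❓❓❓❓❓❓
⬛⬛❓❓❓❓❓❓❓❓
⬛⬛❓❓❓❓❓❓❓❓
⬛⬛❓⬜⬜🟩⬜🟩❓❓
⬛⬛❓🟩🟫⬛⬜🟩❓❓
⬛⬛❓⬜🟩🔴🟫🟦❓❓
⬛⬛❓🟩🟦⬜🟩🟫🟩🟩
⬛⬛❓⬜🟩🟩🟩🟩🟩🟦
⬛⬛❓🟩🟦🟩⬜🟫🟫🟩
⬛⬛❓🟩🟩⬜⬜⬜⬜🟩

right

⬛❓❓❓❓❓❓❓❓❓
⬛❓❓❓❓❓❓❓❓❓
⬛❓❓❓❓❓❓❓❓❓
⬛❓⬜⬜🟩⬜🟩🟩❓❓
⬛❓🟩🟫⬛⬜🟩⬜❓❓
⬛❓⬜🟩⬜🔴🟦🟩❓❓
⬛❓🟩🟦⬜🟩🟫🟩🟩⬜
⬛❓⬜🟩🟩🟩🟩🟩🟦🟦
⬛❓🟩🟦🟩⬜🟫🟫🟩🟩
⬛❓🟩🟩⬜⬜⬜⬜🟩🟩

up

⬛❓❓❓❓❓❓❓❓❓
⬛❓❓❓❓❓❓❓❓❓
⬛❓❓❓❓❓❓❓❓❓
⬛❓❓🟩⬛🟩🟩🟩❓❓
⬛❓⬜⬜🟩⬜🟩🟩❓❓
⬛❓🟩🟫⬛🔴🟩⬜❓❓
⬛❓⬜🟩⬜🟫🟦🟩❓❓
⬛❓🟩🟦⬜🟩🟫🟩🟩⬜
⬛❓⬜🟩🟩🟩🟩🟩🟦🟦
⬛❓🟩🟦🟩⬜🟫🟫🟩🟩

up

⬛❓❓❓❓❓❓❓❓❓
⬛❓❓❓❓❓❓❓❓❓
⬛❓❓❓❓❓❓❓❓❓
⬛❓❓🟦⬛⬜🟩🟩❓❓
⬛❓❓🟩⬛🟩🟩🟩❓❓
⬛❓⬜⬜🟩🔴🟩🟩❓❓
⬛❓🟩🟫⬛⬜🟩⬜❓❓
⬛❓⬜🟩⬜🟫🟦🟩❓❓
⬛❓🟩🟦⬜🟩🟫🟩🟩⬜
⬛❓⬜🟩🟩🟩🟩🟩🟦🟦

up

⬛❓❓❓❓❓❓❓❓❓
⬛❓❓❓❓❓❓❓❓❓
⬛❓❓❓❓❓❓❓❓❓
⬛❓❓🟩🟩⬛🟩🟦❓❓
⬛❓❓🟦⬛⬜🟩🟩❓❓
⬛❓❓🟩⬛🔴🟩🟩❓❓
⬛❓⬜⬜🟩⬜🟩🟩❓❓
⬛❓🟩🟫⬛⬜🟩⬜❓❓
⬛❓⬜🟩⬜🟫🟦🟩❓❓
⬛❓🟩🟦⬜🟩🟫🟩🟩⬜

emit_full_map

❓🟩🟩⬛🟩🟦❓❓❓❓❓❓❓❓❓❓❓❓
❓🟦⬛⬜🟩🟩❓❓❓❓❓❓❓🟫🟫🟩🟫🟫
❓🟩⬛🔴🟩🟩❓❓❓❓❓❓❓🟦🟫🟩🟫🟫
⬜⬜🟩⬜🟩🟩❓❓❓❓❓❓❓🟩⬛🟫🟩🟦
🟩🟫⬛⬜🟩⬜❓❓❓❓❓❓❓⬜🟩⬜🟩⬜
⬜🟩⬜🟫🟦🟩❓❓❓❓❓❓❓🟩🟩🟩🟦🟦
🟩🟦⬜🟩🟫🟩🟩⬜⬜🟫⬜⬛❓🟩🟫🟫🟫🟩
⬜🟩🟩🟩🟩🟩🟦🟦🟦🟩🟩🟦🟩⬜🟩🟩⬛⬜
🟩🟦🟩⬜🟫🟫🟩🟩🟩🟫⬛🟫🟩🟩🟩⬜🟩🟫
🟩🟩⬜⬜⬜⬜🟩🟩⬛🟩🟫🟩🟫🟩🟫🟩🟩🟩
🟫🟫⬜🟩🟩🟩🟩⬜🟫🟦🟫⬜🟦🟦🟩🟩🟫🟩


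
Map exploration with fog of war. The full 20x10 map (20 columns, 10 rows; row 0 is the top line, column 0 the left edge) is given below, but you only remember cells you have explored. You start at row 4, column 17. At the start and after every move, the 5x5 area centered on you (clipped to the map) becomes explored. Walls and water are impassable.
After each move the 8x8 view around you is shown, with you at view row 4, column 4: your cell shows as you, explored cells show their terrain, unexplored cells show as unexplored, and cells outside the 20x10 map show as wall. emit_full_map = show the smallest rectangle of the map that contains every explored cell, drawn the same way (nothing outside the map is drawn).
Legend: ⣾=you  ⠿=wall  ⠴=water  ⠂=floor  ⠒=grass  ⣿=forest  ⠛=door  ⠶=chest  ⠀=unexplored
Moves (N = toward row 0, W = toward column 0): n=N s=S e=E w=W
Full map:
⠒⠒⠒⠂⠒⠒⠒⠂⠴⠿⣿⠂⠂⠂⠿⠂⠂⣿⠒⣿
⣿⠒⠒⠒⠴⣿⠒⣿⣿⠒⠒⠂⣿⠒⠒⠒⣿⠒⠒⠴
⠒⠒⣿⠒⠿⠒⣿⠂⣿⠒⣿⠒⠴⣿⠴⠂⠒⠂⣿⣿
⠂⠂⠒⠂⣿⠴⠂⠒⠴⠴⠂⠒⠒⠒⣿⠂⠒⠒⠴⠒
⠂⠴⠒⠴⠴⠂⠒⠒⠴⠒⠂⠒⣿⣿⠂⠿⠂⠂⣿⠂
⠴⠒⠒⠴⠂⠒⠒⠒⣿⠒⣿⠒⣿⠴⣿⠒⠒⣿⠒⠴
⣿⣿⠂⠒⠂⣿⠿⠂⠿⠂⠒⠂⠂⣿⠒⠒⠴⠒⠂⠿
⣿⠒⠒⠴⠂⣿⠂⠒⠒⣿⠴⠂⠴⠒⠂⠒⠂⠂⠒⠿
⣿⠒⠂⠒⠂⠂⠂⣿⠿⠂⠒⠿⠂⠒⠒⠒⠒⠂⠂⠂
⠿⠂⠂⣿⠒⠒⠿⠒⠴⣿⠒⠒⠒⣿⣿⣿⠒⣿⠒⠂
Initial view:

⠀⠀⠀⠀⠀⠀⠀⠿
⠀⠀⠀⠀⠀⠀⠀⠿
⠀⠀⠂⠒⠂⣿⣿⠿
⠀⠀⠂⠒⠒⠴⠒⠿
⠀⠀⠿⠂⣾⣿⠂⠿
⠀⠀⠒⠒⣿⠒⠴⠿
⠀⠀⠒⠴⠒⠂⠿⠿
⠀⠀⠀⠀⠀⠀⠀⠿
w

⠀⠀⠀⠀⠀⠀⠀⠀
⠀⠀⠀⠀⠀⠀⠀⠀
⠀⠀⠴⠂⠒⠂⣿⣿
⠀⠀⣿⠂⠒⠒⠴⠒
⠀⠀⠂⠿⣾⠂⣿⠂
⠀⠀⣿⠒⠒⣿⠒⠴
⠀⠀⠒⠒⠴⠒⠂⠿
⠀⠀⠀⠀⠀⠀⠀⠀

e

⠀⠀⠀⠀⠀⠀⠀⠿
⠀⠀⠀⠀⠀⠀⠀⠿
⠀⠴⠂⠒⠂⣿⣿⠿
⠀⣿⠂⠒⠒⠴⠒⠿
⠀⠂⠿⠂⣾⣿⠂⠿
⠀⣿⠒⠒⣿⠒⠴⠿
⠀⠒⠒⠴⠒⠂⠿⠿
⠀⠀⠀⠀⠀⠀⠀⠿

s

⠀⠀⠀⠀⠀⠀⠀⠿
⠀⠴⠂⠒⠂⣿⣿⠿
⠀⣿⠂⠒⠒⠴⠒⠿
⠀⠂⠿⠂⠂⣿⠂⠿
⠀⣿⠒⠒⣾⠒⠴⠿
⠀⠒⠒⠴⠒⠂⠿⠿
⠀⠀⠒⠂⠂⠒⠿⠿
⠀⠀⠀⠀⠀⠀⠀⠿

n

⠀⠀⠀⠀⠀⠀⠀⠿
⠀⠀⠀⠀⠀⠀⠀⠿
⠀⠴⠂⠒⠂⣿⣿⠿
⠀⣿⠂⠒⠒⠴⠒⠿
⠀⠂⠿⠂⣾⣿⠂⠿
⠀⣿⠒⠒⣿⠒⠴⠿
⠀⠒⠒⠴⠒⠂⠿⠿
⠀⠀⠒⠂⠂⠒⠿⠿

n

⠿⠿⠿⠿⠿⠿⠿⠿
⠀⠀⠀⠀⠀⠀⠀⠿
⠀⠀⠒⣿⠒⠒⠴⠿
⠀⠴⠂⠒⠂⣿⣿⠿
⠀⣿⠂⠒⣾⠴⠒⠿
⠀⠂⠿⠂⠂⣿⠂⠿
⠀⣿⠒⠒⣿⠒⠴⠿
⠀⠒⠒⠴⠒⠂⠿⠿

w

⠿⠿⠿⠿⠿⠿⠿⠿
⠀⠀⠀⠀⠀⠀⠀⠀
⠀⠀⠒⠒⣿⠒⠒⠴
⠀⠀⠴⠂⠒⠂⣿⣿
⠀⠀⣿⠂⣾⠒⠴⠒
⠀⠀⠂⠿⠂⠂⣿⠂
⠀⠀⣿⠒⠒⣿⠒⠴
⠀⠀⠒⠒⠴⠒⠂⠿

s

⠀⠀⠀⠀⠀⠀⠀⠀
⠀⠀⠒⠒⣿⠒⠒⠴
⠀⠀⠴⠂⠒⠂⣿⣿
⠀⠀⣿⠂⠒⠒⠴⠒
⠀⠀⠂⠿⣾⠂⣿⠂
⠀⠀⣿⠒⠒⣿⠒⠴
⠀⠀⠒⠒⠴⠒⠂⠿
⠀⠀⠀⠒⠂⠂⠒⠿

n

⠿⠿⠿⠿⠿⠿⠿⠿
⠀⠀⠀⠀⠀⠀⠀⠀
⠀⠀⠒⠒⣿⠒⠒⠴
⠀⠀⠴⠂⠒⠂⣿⣿
⠀⠀⣿⠂⣾⠒⠴⠒
⠀⠀⠂⠿⠂⠂⣿⠂
⠀⠀⣿⠒⠒⣿⠒⠴
⠀⠀⠒⠒⠴⠒⠂⠿

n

⠿⠿⠿⠿⠿⠿⠿⠿
⠿⠿⠿⠿⠿⠿⠿⠿
⠀⠀⠿⠂⠂⣿⠒⠀
⠀⠀⠒⠒⣿⠒⠒⠴
⠀⠀⠴⠂⣾⠂⣿⣿
⠀⠀⣿⠂⠒⠒⠴⠒
⠀⠀⠂⠿⠂⠂⣿⠂
⠀⠀⣿⠒⠒⣿⠒⠴

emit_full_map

⠿⠂⠂⣿⠒⠀
⠒⠒⣿⠒⠒⠴
⠴⠂⣾⠂⣿⣿
⣿⠂⠒⠒⠴⠒
⠂⠿⠂⠂⣿⠂
⣿⠒⠒⣿⠒⠴
⠒⠒⠴⠒⠂⠿
⠀⠒⠂⠂⠒⠿

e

⠿⠿⠿⠿⠿⠿⠿⠿
⠿⠿⠿⠿⠿⠿⠿⠿
⠀⠿⠂⠂⣿⠒⣿⠿
⠀⠒⠒⣿⠒⠒⠴⠿
⠀⠴⠂⠒⣾⣿⣿⠿
⠀⣿⠂⠒⠒⠴⠒⠿
⠀⠂⠿⠂⠂⣿⠂⠿
⠀⣿⠒⠒⣿⠒⠴⠿

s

⠿⠿⠿⠿⠿⠿⠿⠿
⠀⠿⠂⠂⣿⠒⣿⠿
⠀⠒⠒⣿⠒⠒⠴⠿
⠀⠴⠂⠒⠂⣿⣿⠿
⠀⣿⠂⠒⣾⠴⠒⠿
⠀⠂⠿⠂⠂⣿⠂⠿
⠀⣿⠒⠒⣿⠒⠴⠿
⠀⠒⠒⠴⠒⠂⠿⠿

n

⠿⠿⠿⠿⠿⠿⠿⠿
⠿⠿⠿⠿⠿⠿⠿⠿
⠀⠿⠂⠂⣿⠒⣿⠿
⠀⠒⠒⣿⠒⠒⠴⠿
⠀⠴⠂⠒⣾⣿⣿⠿
⠀⣿⠂⠒⠒⠴⠒⠿
⠀⠂⠿⠂⠂⣿⠂⠿
⠀⣿⠒⠒⣿⠒⠴⠿

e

⠿⠿⠿⠿⠿⠿⠿⠿
⠿⠿⠿⠿⠿⠿⠿⠿
⠿⠂⠂⣿⠒⣿⠿⠿
⠒⠒⣿⠒⠒⠴⠿⠿
⠴⠂⠒⠂⣾⣿⠿⠿
⣿⠂⠒⠒⠴⠒⠿⠿
⠂⠿⠂⠂⣿⠂⠿⠿
⣿⠒⠒⣿⠒⠴⠿⠿

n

⠿⠿⠿⠿⠿⠿⠿⠿
⠿⠿⠿⠿⠿⠿⠿⠿
⠿⠿⠿⠿⠿⠿⠿⠿
⠿⠂⠂⣿⠒⣿⠿⠿
⠒⠒⣿⠒⣾⠴⠿⠿
⠴⠂⠒⠂⣿⣿⠿⠿
⣿⠂⠒⠒⠴⠒⠿⠿
⠂⠿⠂⠂⣿⠂⠿⠿

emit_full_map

⠿⠂⠂⣿⠒⣿
⠒⠒⣿⠒⣾⠴
⠴⠂⠒⠂⣿⣿
⣿⠂⠒⠒⠴⠒
⠂⠿⠂⠂⣿⠂
⣿⠒⠒⣿⠒⠴
⠒⠒⠴⠒⠂⠿
⠀⠒⠂⠂⠒⠿


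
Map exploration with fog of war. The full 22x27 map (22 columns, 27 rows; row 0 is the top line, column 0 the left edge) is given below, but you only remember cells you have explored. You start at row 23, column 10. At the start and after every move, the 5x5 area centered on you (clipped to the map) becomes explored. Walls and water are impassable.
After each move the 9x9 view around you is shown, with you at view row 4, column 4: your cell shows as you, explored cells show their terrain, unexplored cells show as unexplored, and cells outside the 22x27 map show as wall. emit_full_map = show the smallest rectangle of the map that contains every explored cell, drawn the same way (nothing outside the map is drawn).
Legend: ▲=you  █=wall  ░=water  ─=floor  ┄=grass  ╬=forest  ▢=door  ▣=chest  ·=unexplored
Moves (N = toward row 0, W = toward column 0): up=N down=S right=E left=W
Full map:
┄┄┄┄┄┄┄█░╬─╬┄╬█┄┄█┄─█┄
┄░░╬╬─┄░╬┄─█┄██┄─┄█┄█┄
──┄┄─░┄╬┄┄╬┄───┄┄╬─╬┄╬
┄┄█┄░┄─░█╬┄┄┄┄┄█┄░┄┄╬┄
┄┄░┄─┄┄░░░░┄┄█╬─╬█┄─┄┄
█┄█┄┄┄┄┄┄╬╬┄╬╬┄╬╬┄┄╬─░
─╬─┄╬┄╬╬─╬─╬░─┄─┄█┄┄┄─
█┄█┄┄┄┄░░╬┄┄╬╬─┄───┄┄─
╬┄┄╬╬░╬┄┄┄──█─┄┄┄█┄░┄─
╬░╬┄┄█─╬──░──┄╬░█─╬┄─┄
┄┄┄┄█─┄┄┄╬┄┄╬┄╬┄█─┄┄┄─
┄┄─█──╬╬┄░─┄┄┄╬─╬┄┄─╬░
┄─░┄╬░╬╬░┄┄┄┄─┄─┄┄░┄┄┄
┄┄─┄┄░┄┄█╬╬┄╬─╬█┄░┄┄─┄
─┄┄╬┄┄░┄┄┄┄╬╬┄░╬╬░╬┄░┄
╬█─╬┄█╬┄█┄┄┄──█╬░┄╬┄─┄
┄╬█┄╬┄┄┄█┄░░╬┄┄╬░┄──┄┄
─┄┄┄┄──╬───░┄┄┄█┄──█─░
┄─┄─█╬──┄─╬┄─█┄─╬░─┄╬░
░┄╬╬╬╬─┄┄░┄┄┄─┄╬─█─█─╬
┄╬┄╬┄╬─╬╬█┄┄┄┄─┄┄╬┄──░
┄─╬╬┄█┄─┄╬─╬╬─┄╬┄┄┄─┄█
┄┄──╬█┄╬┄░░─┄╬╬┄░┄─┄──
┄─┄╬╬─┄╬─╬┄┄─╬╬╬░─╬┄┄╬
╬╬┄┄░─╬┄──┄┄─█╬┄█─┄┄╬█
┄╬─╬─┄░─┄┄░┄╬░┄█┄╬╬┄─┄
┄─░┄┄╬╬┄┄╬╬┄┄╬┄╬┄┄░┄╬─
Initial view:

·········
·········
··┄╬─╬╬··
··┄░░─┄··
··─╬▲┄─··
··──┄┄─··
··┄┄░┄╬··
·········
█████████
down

·········
··┄╬─╬╬··
··┄░░─┄··
··─╬┄┄─··
··──▲┄─··
··┄┄░┄╬··
··┄╬╬┄┄··
█████████
█████████

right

·········
·┄╬─╬╬···
·┄░░─┄╬··
·─╬┄┄─╬··
·──┄▲─█··
·┄┄░┄╬░··
·┄╬╬┄┄╬··
█████████
█████████

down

·┄╬─╬╬···
·┄░░─┄╬··
·─╬┄┄─╬··
·──┄┄─█··
·┄┄░▲╬░··
·┄╬╬┄┄╬··
█████████
█████████
█████████

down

·┄░░─┄╬··
·─╬┄┄─╬··
·──┄┄─█··
·┄┄░┄╬░··
·┄╬╬▲┄╬··
█████████
█████████
█████████
█████████

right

┄░░─┄╬···
─╬┄┄─╬···
──┄┄─█╬··
┄┄░┄╬░┄··
┄╬╬┄▲╬┄··
█████████
█████████
█████████
█████████

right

░░─┄╬····
╬┄┄─╬····
─┄┄─█╬┄··
┄░┄╬░┄█··
╬╬┄┄▲┄╬··
█████████
█████████
█████████
█████████

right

░─┄╬·····
┄┄─╬·····
┄┄─█╬┄█··
░┄╬░┄█┄··
╬┄┄╬▲╬┄··
█████████
█████████
█████████
█████████

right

─┄╬······
┄─╬······
┄─█╬┄█─··
┄╬░┄█┄╬··
┄┄╬┄▲┄┄··
█████████
█████████
█████████
█████████

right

┄╬·······
─╬·······
─█╬┄█─┄··
╬░┄█┄╬╬··
┄╬┄╬▲┄░··
█████████
█████████
█████████
█████████

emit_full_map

┄╬─╬╬······
┄░░─┄╬·····
─╬┄┄─╬·····
──┄┄─█╬┄█─┄
┄┄░┄╬░┄█┄╬╬
┄╬╬┄┄╬┄╬▲┄░

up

╬········
┄╬·······
─╬╬╬░─╬··
─█╬┄█─┄··
╬░┄█▲╬╬··
┄╬┄╬┄┄░··
█████████
█████████
█████████

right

·········
╬········
╬╬╬░─╬┄··
█╬┄█─┄┄··
░┄█┄▲╬┄··
╬┄╬┄┄░┄··
█████████
█████████
█████████

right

········█
········█
╬╬░─╬┄┄·█
╬┄█─┄┄╬·█
┄█┄╬▲┄─·█
┄╬┄┄░┄╬·█
█████████
█████████
█████████

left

·········
╬········
╬╬╬░─╬┄┄·
█╬┄█─┄┄╬·
░┄█┄▲╬┄─·
╬┄╬┄┄░┄╬·
█████████
█████████
█████████

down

╬········
╬╬╬░─╬┄┄·
█╬┄█─┄┄╬·
░┄█┄╬╬┄─·
╬┄╬┄▲░┄╬·
█████████
█████████
█████████
█████████

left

┄╬·······
─╬╬╬░─╬┄┄
─█╬┄█─┄┄╬
╬░┄█┄╬╬┄─
┄╬┄╬▲┄░┄╬
█████████
█████████
█████████
█████████

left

─┄╬······
┄─╬╬╬░─╬┄
┄─█╬┄█─┄┄
┄╬░┄█┄╬╬┄
┄┄╬┄▲┄┄░┄
█████████
█████████
█████████
█████████

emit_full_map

┄╬─╬╬········
┄░░─┄╬·······
─╬┄┄─╬╬╬░─╬┄┄
──┄┄─█╬┄█─┄┄╬
┄┄░┄╬░┄█┄╬╬┄─
┄╬╬┄┄╬┄▲┄┄░┄╬

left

░─┄╬·····
┄┄─╬╬╬░─╬
┄┄─█╬┄█─┄
░┄╬░┄█┄╬╬
╬┄┄╬▲╬┄┄░
█████████
█████████
█████████
█████████

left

░░─┄╬····
╬┄┄─╬╬╬░─
─┄┄─█╬┄█─
┄░┄╬░┄█┄╬
╬╬┄┄▲┄╬┄┄
█████████
█████████
█████████
█████████

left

┄░░─┄╬···
─╬┄┄─╬╬╬░
──┄┄─█╬┄█
┄┄░┄╬░┄█┄
┄╬╬┄▲╬┄╬┄
█████████
█████████
█████████
█████████

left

·┄░░─┄╬··
·─╬┄┄─╬╬╬
·──┄┄─█╬┄
·┄┄░┄╬░┄█
·┄╬╬▲┄╬┄╬
█████████
█████████
█████████
█████████

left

··┄░░─┄╬·
··─╬┄┄─╬╬
··──┄┄─█╬
··┄┄░┄╬░┄
··┄╬▲┄┄╬┄
█████████
█████████
█████████
█████████

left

···┄░░─┄╬
···─╬┄┄─╬
··┄──┄┄─█
··─┄┄░┄╬░
··┄┄▲╬┄┄╬
█████████
█████████
█████████
█████████

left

····┄░░─┄
····─╬┄┄─
··╬┄──┄┄─
··░─┄┄░┄╬
··╬┄▲╬╬┄┄
█████████
█████████
█████████
█████████

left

·····┄░░─
·····─╬┄┄
··─╬┄──┄┄
··┄░─┄┄░┄
··╬╬▲┄╬╬┄
█████████
█████████
█████████
█████████

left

······┄░░
······─╬┄
··░─╬┄──┄
··─┄░─┄┄░
··┄╬▲┄┄╬╬
█████████
█████████
█████████
█████████

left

·······┄░
·······─╬
··┄░─╬┄──
··╬─┄░─┄┄
··┄┄▲╬┄┄╬
█████████
█████████
█████████
█████████

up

·······┄╬
·······┄░
··╬╬─┄╬─╬
··┄░─╬┄──
··╬─▲░─┄┄
··┄┄╬╬┄┄╬
█████████
█████████
█████████

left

········┄
········┄
··┄╬╬─┄╬─
··┄┄░─╬┄─
··─╬▲┄░─┄
··░┄┄╬╬┄┄
█████████
█████████
█████████

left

█········
█········
█·─┄╬╬─┄╬
█·╬┄┄░─╬┄
█·╬─▲─┄░─
█·─░┄┄╬╬┄
█████████
█████████
█████████

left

██·······
██·······
██┄─┄╬╬─┄
██╬╬┄┄░─╬
██┄╬▲╬─┄░
██┄─░┄┄╬╬
█████████
█████████
█████████

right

█········
█········
█┄─┄╬╬─┄╬
█╬╬┄┄░─╬┄
█┄╬─▲─┄░─
█┄─░┄┄╬╬┄
█████████
█████████
█████████

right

········┄
········┄
┄─┄╬╬─┄╬─
╬╬┄┄░─╬┄─
┄╬─╬▲┄░─┄
┄─░┄┄╬╬┄┄
█████████
█████████
█████████

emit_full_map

········┄╬─╬╬········
········┄░░─┄╬·······
┄─┄╬╬─┄╬─╬┄┄─╬╬╬░─╬┄┄
╬╬┄┄░─╬┄──┄┄─█╬┄█─┄┄╬
┄╬─╬▲┄░─┄┄░┄╬░┄█┄╬╬┄─
┄─░┄┄╬╬┄┄╬╬┄┄╬┄╬┄┄░┄╬

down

········┄
┄─┄╬╬─┄╬─
╬╬┄┄░─╬┄─
┄╬─╬─┄░─┄
┄─░┄▲╬╬┄┄
█████████
█████████
█████████
█████████

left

█········
█┄─┄╬╬─┄╬
█╬╬┄┄░─╬┄
█┄╬─╬─┄░─
█┄─░▲┄╬╬┄
█████████
█████████
█████████
█████████

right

········┄
┄─┄╬╬─┄╬─
╬╬┄┄░─╬┄─
┄╬─╬─┄░─┄
┄─░┄▲╬╬┄┄
█████████
█████████
█████████
█████████

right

·······┄░
─┄╬╬─┄╬─╬
╬┄┄░─╬┄──
╬─╬─┄░─┄┄
─░┄┄▲╬┄┄╬
█████████
█████████
█████████
█████████

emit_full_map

········┄╬─╬╬········
········┄░░─┄╬·······
┄─┄╬╬─┄╬─╬┄┄─╬╬╬░─╬┄┄
╬╬┄┄░─╬┄──┄┄─█╬┄█─┄┄╬
┄╬─╬─┄░─┄┄░┄╬░┄█┄╬╬┄─
┄─░┄┄▲╬┄┄╬╬┄┄╬┄╬┄┄░┄╬

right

······┄░░
┄╬╬─┄╬─╬┄
┄┄░─╬┄──┄
─╬─┄░─┄┄░
░┄┄╬▲┄┄╬╬
█████████
█████████
█████████
█████████

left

·······┄░
─┄╬╬─┄╬─╬
╬┄┄░─╬┄──
╬─╬─┄░─┄┄
─░┄┄▲╬┄┄╬
█████████
█████████
█████████
█████████


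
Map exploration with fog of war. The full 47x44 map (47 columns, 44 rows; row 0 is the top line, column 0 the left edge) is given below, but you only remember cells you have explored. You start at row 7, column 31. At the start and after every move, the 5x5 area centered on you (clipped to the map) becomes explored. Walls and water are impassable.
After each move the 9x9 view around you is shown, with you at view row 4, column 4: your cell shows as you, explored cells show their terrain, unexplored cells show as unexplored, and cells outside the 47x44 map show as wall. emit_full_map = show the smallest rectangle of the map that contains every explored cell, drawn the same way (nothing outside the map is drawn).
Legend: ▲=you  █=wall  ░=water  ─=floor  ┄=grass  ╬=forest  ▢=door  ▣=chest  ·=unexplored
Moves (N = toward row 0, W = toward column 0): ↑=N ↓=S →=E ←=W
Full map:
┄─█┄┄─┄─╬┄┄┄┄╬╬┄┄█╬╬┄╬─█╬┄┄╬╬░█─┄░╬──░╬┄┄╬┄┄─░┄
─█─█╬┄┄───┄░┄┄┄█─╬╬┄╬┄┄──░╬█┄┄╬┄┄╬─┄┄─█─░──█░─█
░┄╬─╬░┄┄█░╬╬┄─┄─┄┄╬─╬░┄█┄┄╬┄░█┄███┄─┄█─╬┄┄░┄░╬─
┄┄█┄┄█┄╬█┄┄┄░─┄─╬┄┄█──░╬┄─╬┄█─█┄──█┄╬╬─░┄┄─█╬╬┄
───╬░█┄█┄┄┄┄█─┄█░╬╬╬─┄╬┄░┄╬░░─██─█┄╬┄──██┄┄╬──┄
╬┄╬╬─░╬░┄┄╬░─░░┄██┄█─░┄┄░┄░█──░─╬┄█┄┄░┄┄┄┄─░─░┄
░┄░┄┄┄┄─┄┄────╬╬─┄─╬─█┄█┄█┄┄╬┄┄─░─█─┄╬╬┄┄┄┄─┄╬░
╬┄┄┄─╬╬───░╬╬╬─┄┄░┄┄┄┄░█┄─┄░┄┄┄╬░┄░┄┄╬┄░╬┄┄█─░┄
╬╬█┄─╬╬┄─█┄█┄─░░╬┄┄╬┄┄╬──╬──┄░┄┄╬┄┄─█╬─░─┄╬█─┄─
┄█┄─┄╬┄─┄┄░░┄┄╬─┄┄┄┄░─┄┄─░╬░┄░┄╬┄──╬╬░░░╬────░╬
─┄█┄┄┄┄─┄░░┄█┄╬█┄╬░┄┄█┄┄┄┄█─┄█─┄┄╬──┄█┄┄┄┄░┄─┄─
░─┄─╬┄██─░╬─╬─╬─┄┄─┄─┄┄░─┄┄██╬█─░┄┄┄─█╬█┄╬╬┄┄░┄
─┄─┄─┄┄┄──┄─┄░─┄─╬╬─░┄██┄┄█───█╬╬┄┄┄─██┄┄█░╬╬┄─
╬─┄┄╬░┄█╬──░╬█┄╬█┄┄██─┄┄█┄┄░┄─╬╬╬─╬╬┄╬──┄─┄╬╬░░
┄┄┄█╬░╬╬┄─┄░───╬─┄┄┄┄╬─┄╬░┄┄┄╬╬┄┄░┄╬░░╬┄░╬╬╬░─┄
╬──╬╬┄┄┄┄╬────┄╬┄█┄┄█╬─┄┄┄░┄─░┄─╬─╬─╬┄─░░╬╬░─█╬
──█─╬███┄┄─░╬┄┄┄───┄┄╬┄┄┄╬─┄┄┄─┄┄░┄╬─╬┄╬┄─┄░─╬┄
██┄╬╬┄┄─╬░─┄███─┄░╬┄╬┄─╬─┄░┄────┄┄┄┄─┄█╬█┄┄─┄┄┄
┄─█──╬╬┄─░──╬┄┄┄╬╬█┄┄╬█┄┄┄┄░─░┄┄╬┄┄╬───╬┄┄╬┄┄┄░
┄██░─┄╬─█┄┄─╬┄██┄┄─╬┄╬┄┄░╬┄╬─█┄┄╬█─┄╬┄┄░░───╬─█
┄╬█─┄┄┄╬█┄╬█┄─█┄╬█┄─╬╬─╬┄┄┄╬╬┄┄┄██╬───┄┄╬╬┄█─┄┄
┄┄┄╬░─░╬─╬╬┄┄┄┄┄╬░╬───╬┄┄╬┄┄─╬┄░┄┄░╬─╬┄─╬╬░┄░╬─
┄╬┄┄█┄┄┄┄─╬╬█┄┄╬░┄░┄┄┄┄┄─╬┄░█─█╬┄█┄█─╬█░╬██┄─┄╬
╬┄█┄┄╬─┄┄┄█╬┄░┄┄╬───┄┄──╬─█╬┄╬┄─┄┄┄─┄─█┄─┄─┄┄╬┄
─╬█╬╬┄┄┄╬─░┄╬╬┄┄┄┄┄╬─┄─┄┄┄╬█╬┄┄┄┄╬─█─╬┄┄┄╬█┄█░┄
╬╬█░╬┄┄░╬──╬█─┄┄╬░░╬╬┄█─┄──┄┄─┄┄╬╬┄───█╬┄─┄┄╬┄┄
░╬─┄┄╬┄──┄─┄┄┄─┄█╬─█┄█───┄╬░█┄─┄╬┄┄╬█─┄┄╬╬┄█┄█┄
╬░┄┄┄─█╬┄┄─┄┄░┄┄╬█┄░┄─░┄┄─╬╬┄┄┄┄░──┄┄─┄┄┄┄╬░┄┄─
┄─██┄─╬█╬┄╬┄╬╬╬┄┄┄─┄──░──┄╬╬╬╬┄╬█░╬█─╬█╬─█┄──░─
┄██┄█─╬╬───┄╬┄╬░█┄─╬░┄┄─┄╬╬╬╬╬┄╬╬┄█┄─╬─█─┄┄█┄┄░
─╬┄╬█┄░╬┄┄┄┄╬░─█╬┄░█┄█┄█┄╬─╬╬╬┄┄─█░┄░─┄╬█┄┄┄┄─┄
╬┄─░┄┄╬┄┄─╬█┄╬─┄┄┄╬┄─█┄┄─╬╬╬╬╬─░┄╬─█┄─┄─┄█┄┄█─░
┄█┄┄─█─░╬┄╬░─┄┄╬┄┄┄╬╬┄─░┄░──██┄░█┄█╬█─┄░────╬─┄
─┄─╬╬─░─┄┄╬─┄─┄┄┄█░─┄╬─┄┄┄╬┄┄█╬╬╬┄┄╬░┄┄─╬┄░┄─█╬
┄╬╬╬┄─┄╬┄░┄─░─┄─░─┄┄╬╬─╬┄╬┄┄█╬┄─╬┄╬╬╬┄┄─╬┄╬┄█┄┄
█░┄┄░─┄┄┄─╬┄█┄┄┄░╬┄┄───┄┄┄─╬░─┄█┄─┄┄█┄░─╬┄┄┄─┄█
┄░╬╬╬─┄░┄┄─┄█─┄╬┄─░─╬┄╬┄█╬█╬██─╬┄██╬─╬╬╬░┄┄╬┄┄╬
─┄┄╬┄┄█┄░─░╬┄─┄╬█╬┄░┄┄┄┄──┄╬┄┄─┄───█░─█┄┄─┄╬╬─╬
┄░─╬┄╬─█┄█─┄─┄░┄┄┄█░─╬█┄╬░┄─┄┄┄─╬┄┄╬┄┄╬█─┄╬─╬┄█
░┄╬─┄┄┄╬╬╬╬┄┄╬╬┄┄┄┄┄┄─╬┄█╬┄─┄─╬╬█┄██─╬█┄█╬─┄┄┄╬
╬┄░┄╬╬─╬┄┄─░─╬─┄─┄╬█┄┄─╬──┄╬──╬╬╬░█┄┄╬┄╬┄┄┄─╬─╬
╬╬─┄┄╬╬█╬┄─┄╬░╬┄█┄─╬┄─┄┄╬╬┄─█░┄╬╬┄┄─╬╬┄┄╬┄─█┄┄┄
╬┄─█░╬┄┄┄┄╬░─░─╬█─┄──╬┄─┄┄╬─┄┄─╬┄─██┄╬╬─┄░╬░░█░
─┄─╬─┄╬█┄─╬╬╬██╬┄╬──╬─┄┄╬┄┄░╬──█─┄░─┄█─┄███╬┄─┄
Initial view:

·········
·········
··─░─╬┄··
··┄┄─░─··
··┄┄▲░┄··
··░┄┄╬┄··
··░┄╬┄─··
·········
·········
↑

·········
·········
··─██─█··
··─░─╬┄··
··┄┄▲░─··
··┄┄╬░┄··
··░┄┄╬┄··
··░┄╬┄─··
·········

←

·········
·········
··░─██─█·
··──░─╬┄·
··╬┄▲─░─·
··┄┄┄╬░┄·
··┄░┄┄╬┄·
···░┄╬┄─·
·········

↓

·········
··░─██─█·
··──░─╬┄·
··╬┄┄─░─·
··┄┄▲╬░┄·
··┄░┄┄╬┄·
··┄░┄╬┄─·
·········
·········

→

·········
·░─██─█··
·──░─╬┄··
·╬┄┄─░─··
·┄┄┄▲░┄··
·┄░┄┄╬┄··
·┄░┄╬┄─··
·········
·········

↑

·········
·········
·░─██─█··
·──░─╬┄··
·╬┄┄▲░─··
·┄┄┄╬░┄··
·┄░┄┄╬┄··
·┄░┄╬┄─··
·········

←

·········
·········
··░─██─█·
··──░─╬┄·
··╬┄▲─░─·
··┄┄┄╬░┄·
··┄░┄┄╬┄·
··┄░┄╬┄─·
·········

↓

·········
··░─██─█·
··──░─╬┄·
··╬┄┄─░─·
··┄┄▲╬░┄·
··┄░┄┄╬┄·
··┄░┄╬┄─·
·········
·········

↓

··░─██─█·
··──░─╬┄·
··╬┄┄─░─·
··┄┄┄╬░┄·
··┄░▲┄╬┄·
··┄░┄╬┄─·
··┄█─┄┄··
·········
·········

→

·░─██─█··
·──░─╬┄··
·╬┄┄─░─··
·┄┄┄╬░┄··
·┄░┄▲╬┄··
·┄░┄╬┄─··
·┄█─┄┄╬··
·········
·········

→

░─██─█···
──░─╬┄···
╬┄┄─░─█··
┄┄┄╬░┄░··
┄░┄┄▲┄┄··
┄░┄╬┄──··
┄█─┄┄╬─··
·········
·········

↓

──░─╬┄···
╬┄┄─░─█··
┄┄┄╬░┄░··
┄░┄┄╬┄┄··
┄░┄╬▲──··
┄█─┄┄╬─··
··█─░┄┄··
·········
·········

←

·──░─╬┄··
·╬┄┄─░─█·
·┄┄┄╬░┄░·
·┄░┄┄╬┄┄·
·┄░┄▲┄──·
·┄█─┄┄╬─·
··╬█─░┄┄·
·········
·········

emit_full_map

░─██─█·
──░─╬┄·
╬┄┄─░─█
┄┄┄╬░┄░
┄░┄┄╬┄┄
┄░┄▲┄──
┄█─┄┄╬─
·╬█─░┄┄

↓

·╬┄┄─░─█·
·┄┄┄╬░┄░·
·┄░┄┄╬┄┄·
·┄░┄╬┄──·
·┄█─▲┄╬─·
··╬█─░┄┄·
··─█╬╬┄··
·········
·········

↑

·──░─╬┄··
·╬┄┄─░─█·
·┄┄┄╬░┄░·
·┄░┄┄╬┄┄·
·┄░┄▲┄──·
·┄█─┄┄╬─·
··╬█─░┄┄·
··─█╬╬┄··
·········

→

──░─╬┄···
╬┄┄─░─█··
┄┄┄╬░┄░··
┄░┄┄╬┄┄··
┄░┄╬▲──··
┄█─┄┄╬─··
·╬█─░┄┄··
·─█╬╬┄···
·········

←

·──░─╬┄··
·╬┄┄─░─█·
·┄┄┄╬░┄░·
·┄░┄┄╬┄┄·
·┄░┄▲┄──·
·┄█─┄┄╬─·
··╬█─░┄┄·
··─█╬╬┄··
·········

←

··──░─╬┄·
··╬┄┄─░─█
··┄┄┄╬░┄░
··┄░┄┄╬┄┄
··┄░▲╬┄──
··┄█─┄┄╬─
··█╬█─░┄┄
···─█╬╬┄·
·········

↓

··╬┄┄─░─█
··┄┄┄╬░┄░
··┄░┄┄╬┄┄
··┄░┄╬┄──
··┄█▲┄┄╬─
··█╬█─░┄┄
··──█╬╬┄·
·········
·········

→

·╬┄┄─░─█·
·┄┄┄╬░┄░·
·┄░┄┄╬┄┄·
·┄░┄╬┄──·
·┄█─▲┄╬─·
·█╬█─░┄┄·
·──█╬╬┄··
·········
·········

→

╬┄┄─░─█··
┄┄┄╬░┄░··
┄░┄┄╬┄┄··
┄░┄╬┄──··
┄█─┄▲╬─··
█╬█─░┄┄··
──█╬╬┄┄··
·········
·········

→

┄┄─░─█···
┄┄╬░┄░···
░┄┄╬┄┄─··
░┄╬┄──╬··
█─┄┄▲──··
╬█─░┄┄┄··
─█╬╬┄┄┄··
·········
·········

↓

┄┄╬░┄░···
░┄┄╬┄┄─··
░┄╬┄──╬··
█─┄┄╬──··
╬█─░▲┄┄··
─█╬╬┄┄┄··
··╬╬─╬╬··
·········
·········

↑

┄┄─░─█···
┄┄╬░┄░···
░┄┄╬┄┄─··
░┄╬┄──╬··
█─┄┄▲──··
╬█─░┄┄┄··
─█╬╬┄┄┄··
··╬╬─╬╬··
·········

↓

┄┄╬░┄░···
░┄┄╬┄┄─··
░┄╬┄──╬··
█─┄┄╬──··
╬█─░▲┄┄··
─█╬╬┄┄┄··
··╬╬─╬╬··
·········
·········

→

┄╬░┄░····
┄┄╬┄┄─···
┄╬┄──╬╬··
─┄┄╬──┄··
█─░┄▲┄─··
█╬╬┄┄┄─··
·╬╬─╬╬┄··
·········
·········

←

┄┄╬░┄░···
░┄┄╬┄┄─··
░┄╬┄──╬╬·
█─┄┄╬──┄·
╬█─░▲┄┄─·
─█╬╬┄┄┄─·
··╬╬─╬╬┄·
·········
·········

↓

░┄┄╬┄┄─··
░┄╬┄──╬╬·
█─┄┄╬──┄·
╬█─░┄┄┄─·
─█╬╬▲┄┄─·
··╬╬─╬╬┄·
··┄┄░┄╬··
·········
·········

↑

┄┄╬░┄░···
░┄┄╬┄┄─··
░┄╬┄──╬╬·
█─┄┄╬──┄·
╬█─░▲┄┄─·
─█╬╬┄┄┄─·
··╬╬─╬╬┄·
··┄┄░┄╬··
·········

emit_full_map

░─██─█···
──░─╬┄···
╬┄┄─░─█··
┄┄┄╬░┄░··
┄░┄┄╬┄┄─·
┄░┄╬┄──╬╬
┄█─┄┄╬──┄
█╬█─░▲┄┄─
──█╬╬┄┄┄─
···╬╬─╬╬┄
···┄┄░┄╬·

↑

┄┄─░─█···
┄┄╬░┄░···
░┄┄╬┄┄─··
░┄╬┄──╬╬·
█─┄┄▲──┄·
╬█─░┄┄┄─·
─█╬╬┄┄┄─·
··╬╬─╬╬┄·
··┄┄░┄╬··

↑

─░─╬┄····
┄┄─░─█···
┄┄╬░┄░┄··
░┄┄╬┄┄─··
░┄╬┄▲─╬╬·
█─┄┄╬──┄·
╬█─░┄┄┄─·
─█╬╬┄┄┄─·
··╬╬─╬╬┄·

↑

─██─█····
─░─╬┄····
┄┄─░─█─··
┄┄╬░┄░┄··
░┄┄╬▲┄─··
░┄╬┄──╬╬·
█─┄┄╬──┄·
╬█─░┄┄┄─·
─█╬╬┄┄┄─·

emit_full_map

░─██─█···
──░─╬┄···
╬┄┄─░─█─·
┄┄┄╬░┄░┄·
┄░┄┄╬▲┄─·
┄░┄╬┄──╬╬
┄█─┄┄╬──┄
█╬█─░┄┄┄─
──█╬╬┄┄┄─
···╬╬─╬╬┄
···┄┄░┄╬·
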